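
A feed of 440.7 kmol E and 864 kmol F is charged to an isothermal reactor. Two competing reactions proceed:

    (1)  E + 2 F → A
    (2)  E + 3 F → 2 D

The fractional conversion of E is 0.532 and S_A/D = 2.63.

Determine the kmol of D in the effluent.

74.9 kmol

Conversion of E: E consumed = 0.532 × 440.7 = 234.5 kmol = 1ξ₁ + 1ξ₂.
Selectivity: 1ξ₁ / (2ξ₂) = 2.63 → ξ₁ = 5.26 ξ₂.
Substitute: (1·5.26 + 1) ξ₂ = 234.5 → ξ₂ = 37.45 kmol, ξ₁ = 197 kmol.
Outlet amounts (n = n₀ + Σ ν·ξ):
  E: 440.7 − 1(197) − 1(37.45) = 206.2
  F: 864 − 2(197) − 3(37.45) = 357.6
  A: 0 + 1(197) = 197
  D: 0 + 2(37.45) = 74.9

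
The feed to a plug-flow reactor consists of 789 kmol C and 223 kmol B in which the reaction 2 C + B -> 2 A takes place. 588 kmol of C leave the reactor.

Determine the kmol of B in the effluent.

122 kmol

For C: n = n₀ − 2ξ → 588 = 789 − 2ξ, giving ξ = 100.5 kmol.
Outlet amounts (n = n₀ + ν ξ):
  C: 789 − 2(100.5) = 588
  B: 223 − 1(100.5) = 122.5
  A: 0 + 2(100.5) = 201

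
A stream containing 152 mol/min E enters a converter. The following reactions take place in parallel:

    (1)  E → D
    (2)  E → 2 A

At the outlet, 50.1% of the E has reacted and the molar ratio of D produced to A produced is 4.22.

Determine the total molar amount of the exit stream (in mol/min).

160 mol/min

Conversion of E: E consumed = 0.501 × 152 = 76.15 mol/min = 1ξ₁ + 1ξ₂.
Selectivity: 1ξ₁ / (2ξ₂) = 4.22 → ξ₁ = 8.44 ξ₂.
Substitute: (1·8.44 + 1) ξ₂ = 76.15 → ξ₂ = 8.067 mol/min, ξ₁ = 68.09 mol/min.
Outlet amounts (n = n₀ + Σ ν·ξ):
  E: 152 − 1(68.09) − 1(8.067) = 75.85
  D: 0 + 1(68.09) = 68.09
  A: 0 + 2(8.067) = 16.13
Total out = 75.85 + 68.09 + 16.13 = 160.1 mol/min.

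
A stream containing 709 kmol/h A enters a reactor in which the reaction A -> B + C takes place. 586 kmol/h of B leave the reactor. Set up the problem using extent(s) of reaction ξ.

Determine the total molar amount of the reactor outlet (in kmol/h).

For B: n = n₀ + 1ξ → 586 = 0 + 1ξ, giving ξ = 586 kmol/h.
Outlet amounts (n = n₀ + ν ξ):
  A: 709 − 1(586) = 123
  B: 0 + 1(586) = 586
  C: 0 + 1(586) = 586
Total out = 123 + 586 + 586 = 1295 kmol/h.

1300 kmol/h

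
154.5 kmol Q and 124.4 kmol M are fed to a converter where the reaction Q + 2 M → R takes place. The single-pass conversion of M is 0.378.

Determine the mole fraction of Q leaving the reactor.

0.565

M reacted = 0.378 × 124.4 = 47.02 kmol; ν_M = −2, so ξ = 47.02/2 = 23.51 kmol.
Outlet amounts (n = n₀ + ν ξ):
  Q: 154.5 − 1(23.51) = 131
  M: 124.4 − 2(23.51) = 77.38
  R: 0 + 1(23.51) = 23.51
Total out = 231.9 kmol; y_Q = 131 / 231.9 = 0.5649.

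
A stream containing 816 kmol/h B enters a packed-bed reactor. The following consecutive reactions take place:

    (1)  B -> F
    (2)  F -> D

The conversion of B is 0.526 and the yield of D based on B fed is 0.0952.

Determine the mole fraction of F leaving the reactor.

Conversion of B: B consumed = 1ξ₁ = 0.526 × 816 → ξ₁ = 429.2 kmol/h.
Yield of D: 1ξ₂ / 816 = 0.0952 → ξ₂ = 77.68 kmol/h.
Outlet amounts (n = n₀ + Σ ν·ξ):
  B: 816 − 1(429.2) = 386.8
  F: 0 + 1(429.2) − 1(77.68) = 351.5
  D: 0 + 1(77.68) = 77.68
Total out = 816 kmol/h; y_F = 351.5 / 816 = 0.4308.

0.431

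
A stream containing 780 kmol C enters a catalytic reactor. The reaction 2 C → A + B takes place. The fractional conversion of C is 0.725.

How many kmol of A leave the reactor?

283 kmol

C reacted = 0.725 × 780 = 565.5 kmol; ν_C = −2, so ξ = 565.5/2 = 282.8 kmol.
Outlet amounts (n = n₀ + ν ξ):
  C: 780 − 2(282.8) = 214.5
  A: 0 + 1(282.8) = 282.8
  B: 0 + 1(282.8) = 282.8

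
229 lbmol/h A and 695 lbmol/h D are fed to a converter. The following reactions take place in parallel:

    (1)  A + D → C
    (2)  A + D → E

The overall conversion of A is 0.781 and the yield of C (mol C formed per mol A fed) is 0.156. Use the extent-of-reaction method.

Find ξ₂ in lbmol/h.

ξ₂ = 143 lbmol/h

Yield of C: 1ξ₁ / 229 = 0.156 → ξ₁ = 35.72 lbmol/h.
Conversion of A: 1ξ₁ + 1ξ₂ = 0.781 × 229 = 178.8 → ξ₂ = 143.1 lbmol/h.
Outlet amounts (n = n₀ + Σ ν·ξ):
  A: 229 − 1(35.72) − 1(143.1) = 50.15
  D: 695 − 1(35.72) − 1(143.1) = 516.2
  C: 0 + 1(35.72) = 35.72
  E: 0 + 1(143.1) = 143.1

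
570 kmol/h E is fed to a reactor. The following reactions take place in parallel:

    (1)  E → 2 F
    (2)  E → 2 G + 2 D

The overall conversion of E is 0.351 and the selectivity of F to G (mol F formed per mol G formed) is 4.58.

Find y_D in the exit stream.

0.0852

Conversion of E: E consumed = 0.351 × 570 = 200.1 kmol/h = 1ξ₁ + 1ξ₂.
Selectivity: 2ξ₁ / (2ξ₂) = 4.58 → ξ₁ = 4.58 ξ₂.
Substitute: (1·4.58 + 1) ξ₂ = 200.1 → ξ₂ = 35.85 kmol/h, ξ₁ = 164.2 kmol/h.
Outlet amounts (n = n₀ + Σ ν·ξ):
  E: 570 − 1(164.2) − 1(35.85) = 369.9
  F: 0 + 2(164.2) = 328.4
  G: 0 + 2(35.85) = 71.71
  D: 0 + 2(35.85) = 71.71
Total out = 841.8 kmol/h; y_D = 71.71 / 841.8 = 0.08519.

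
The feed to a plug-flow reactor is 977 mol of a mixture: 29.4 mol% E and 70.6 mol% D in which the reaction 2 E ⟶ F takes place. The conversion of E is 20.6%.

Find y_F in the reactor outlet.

E reacted = 0.206 × 287.2 = 59.17 mol; ν_E = −2, so ξ = 59.17/2 = 29.59 mol.
Outlet amounts (n = n₀ + ν ξ):
  E: 287.2 − 2(29.59) = 228.1
  F: 0 + 1(29.59) = 29.59
  D: 689.8 (inert)
Total out = 947.4 mol; y_F = 29.59 / 947.4 = 0.03123.

0.0312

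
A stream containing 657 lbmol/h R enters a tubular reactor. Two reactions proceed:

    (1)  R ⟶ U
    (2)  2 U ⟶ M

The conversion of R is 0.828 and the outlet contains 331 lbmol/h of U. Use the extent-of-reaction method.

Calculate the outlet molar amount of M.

106 lbmol/h

Conversion of R: R consumed = 1ξ₁ = 0.828 × 657 → ξ₁ = 544 lbmol/h.
U balance: n_U = 0 + 1ξ₁ − 2ξ₂ = 331 → ξ₂ = (1·544 − 331)/2 = 106.5 lbmol/h.
Outlet amounts (n = n₀ + Σ ν·ξ):
  R: 657 − 1(544) = 113
  U: 0 + 1(544) − 2(106.5) = 331
  M: 0 + 1(106.5) = 106.5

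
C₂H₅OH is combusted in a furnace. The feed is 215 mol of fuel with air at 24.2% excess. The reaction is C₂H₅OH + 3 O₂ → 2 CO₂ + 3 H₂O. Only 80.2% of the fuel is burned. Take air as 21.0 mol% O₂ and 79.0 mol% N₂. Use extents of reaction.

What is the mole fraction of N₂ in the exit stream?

0.717

Stoichiometric O₂ = 3 × 215 = 645 mol; O₂ fed = 645 × 1.242 = 801.1 mol.
N₂ fed = 801.1 × 79/21 = 3014 mol.
Fuel reacted = 0.802 × 215 → ξ = 172.4 mol.
Outlet (n = n₀ + ν ξ):
  C₂H₅OH: 215 − 1(172.4) = 42.57
  O₂: 801.1 − 3(172.4) = 283.8
  N₂: 3014 (inert)
  CO₂: 0 + 2(172.4) = 344.9
  H₂O: 0 + 3(172.4) = 517.3
Total out = 4202 mol; y_N₂ = 3014 / 4202 = 0.7172.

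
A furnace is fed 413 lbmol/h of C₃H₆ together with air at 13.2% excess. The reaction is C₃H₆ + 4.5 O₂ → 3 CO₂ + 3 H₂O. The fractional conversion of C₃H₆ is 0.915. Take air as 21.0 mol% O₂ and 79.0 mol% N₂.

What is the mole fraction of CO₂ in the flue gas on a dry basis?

Stoichiometric O₂ = 4.5 × 413 = 1858 lbmol/h; O₂ fed = 1858 × 1.132 = 2104 lbmol/h.
N₂ fed = 2104 × 79/21 = 7914 lbmol/h.
Fuel reacted = 0.915 × 413 → ξ = 377.9 lbmol/h.
Outlet (n = n₀ + ν ξ):
  C₃H₆: 413 − 1(377.9) = 35.1
  O₂: 2104 − 4.5(377.9) = 403.3
  N₂: 7914 (inert)
  CO₂: 0 + 3(377.9) = 1134
  H₂O: 0 + 3(377.9) = 1134
Dry total = 9486 lbmol/h; y_CO₂ (dry) = 1134 / 9486 = 0.1195.

0.12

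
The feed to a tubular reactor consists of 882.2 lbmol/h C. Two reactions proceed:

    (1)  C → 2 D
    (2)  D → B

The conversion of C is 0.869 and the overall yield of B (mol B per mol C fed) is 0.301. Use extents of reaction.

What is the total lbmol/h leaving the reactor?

1650 lbmol/h

Conversion of C: C consumed = 1ξ₁ = 0.869 × 882.2 → ξ₁ = 766.6 lbmol/h.
Yield of B: 1ξ₂ / 882.2 = 0.301 → ξ₂ = 265.5 lbmol/h.
Outlet amounts (n = n₀ + Σ ν·ξ):
  C: 882.2 − 1(766.6) = 115.6
  D: 0 + 2(766.6) − 1(265.5) = 1268
  B: 0 + 1(265.5) = 265.5
Total out = 115.6 + 1268 + 265.5 = 1649 lbmol/h.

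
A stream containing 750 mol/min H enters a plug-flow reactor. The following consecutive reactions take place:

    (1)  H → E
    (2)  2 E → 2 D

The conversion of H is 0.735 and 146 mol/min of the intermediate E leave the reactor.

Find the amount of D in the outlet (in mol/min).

Conversion of H: H consumed = 1ξ₁ = 0.735 × 750 → ξ₁ = 551.2 mol/min.
E balance: n_E = 0 + 1ξ₁ − 2ξ₂ = 146 → ξ₂ = (1·551.2 − 146)/2 = 202.6 mol/min.
Outlet amounts (n = n₀ + Σ ν·ξ):
  H: 750 − 1(551.2) = 198.8
  E: 0 + 1(551.2) − 2(202.6) = 146
  D: 0 + 2(202.6) = 405.2

405 mol/min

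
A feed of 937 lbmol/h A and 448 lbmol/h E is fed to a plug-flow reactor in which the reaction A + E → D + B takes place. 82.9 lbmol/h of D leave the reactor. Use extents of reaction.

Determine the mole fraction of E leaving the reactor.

0.264

For D: n = n₀ + 1ξ → 82.9 = 0 + 1ξ, giving ξ = 82.9 lbmol/h.
Outlet amounts (n = n₀ + ν ξ):
  A: 937 − 1(82.9) = 854.1
  E: 448 − 1(82.9) = 365.1
  D: 0 + 1(82.9) = 82.9
  B: 0 + 1(82.9) = 82.9
Total out = 1385 lbmol/h; y_E = 365.1 / 1385 = 0.2636.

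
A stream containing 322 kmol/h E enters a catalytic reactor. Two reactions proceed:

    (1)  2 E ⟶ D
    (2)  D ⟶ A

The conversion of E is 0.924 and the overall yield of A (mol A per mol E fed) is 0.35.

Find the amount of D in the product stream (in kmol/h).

Conversion of E: E consumed = 2ξ₁ = 0.924 × 322 → ξ₁ = 148.8 kmol/h.
Yield of A: 1ξ₂ / 322 = 0.35 → ξ₂ = 112.7 kmol/h.
Outlet amounts (n = n₀ + Σ ν·ξ):
  E: 322 − 2(148.8) = 24.47
  D: 0 + 1(148.8) − 1(112.7) = 36.06
  A: 0 + 1(112.7) = 112.7

36.1 kmol/h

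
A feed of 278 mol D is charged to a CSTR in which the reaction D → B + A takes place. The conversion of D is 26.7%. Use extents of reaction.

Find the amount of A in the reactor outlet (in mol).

D reacted = 0.267 × 278 = 74.23 mol; ν_D = −1, so ξ = 74.23/1 = 74.23 mol.
Outlet amounts (n = n₀ + ν ξ):
  D: 278 − 1(74.23) = 203.8
  B: 0 + 1(74.23) = 74.23
  A: 0 + 1(74.23) = 74.23

74.2 mol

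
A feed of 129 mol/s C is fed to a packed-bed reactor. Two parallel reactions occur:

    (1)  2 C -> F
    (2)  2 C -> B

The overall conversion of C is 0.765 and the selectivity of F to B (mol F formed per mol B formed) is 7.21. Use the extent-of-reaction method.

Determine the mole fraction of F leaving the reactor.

Conversion of C: C consumed = 0.765 × 129 = 98.69 mol/s = 2ξ₁ + 2ξ₂.
Selectivity: 1ξ₁ / (1ξ₂) = 7.21 → ξ₁ = 7.21 ξ₂.
Substitute: (2·7.21 + 2) ξ₂ = 98.69 → ξ₂ = 6.01 mol/s, ξ₁ = 43.33 mol/s.
Outlet amounts (n = n₀ + Σ ν·ξ):
  C: 129 − 2(43.33) − 2(6.01) = 30.32
  F: 0 + 1(43.33) = 43.33
  B: 0 + 1(6.01) = 6.01
Total out = 79.66 mol/s; y_F = 43.33 / 79.66 = 0.544.

0.544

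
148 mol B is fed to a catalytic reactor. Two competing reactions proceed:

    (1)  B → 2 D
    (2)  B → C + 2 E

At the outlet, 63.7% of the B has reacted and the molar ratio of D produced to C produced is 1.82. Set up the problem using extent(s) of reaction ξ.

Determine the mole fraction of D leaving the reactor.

Conversion of B: B consumed = 0.637 × 148 = 94.28 mol = 1ξ₁ + 1ξ₂.
Selectivity: 2ξ₁ / (1ξ₂) = 1.82 → ξ₁ = 0.91 ξ₂.
Substitute: (1·0.91 + 1) ξ₂ = 94.28 → ξ₂ = 49.36 mol, ξ₁ = 44.92 mol.
Outlet amounts (n = n₀ + Σ ν·ξ):
  B: 148 − 1(44.92) − 1(49.36) = 53.72
  D: 0 + 2(44.92) = 89.83
  C: 0 + 1(49.36) = 49.36
  E: 0 + 2(49.36) = 98.72
Total out = 291.6 mol; y_D = 89.83 / 291.6 = 0.308.

0.308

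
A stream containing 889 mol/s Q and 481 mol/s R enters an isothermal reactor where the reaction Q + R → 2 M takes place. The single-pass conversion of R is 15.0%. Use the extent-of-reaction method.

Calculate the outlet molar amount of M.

144 mol/s

R reacted = 0.15 × 481 = 72.15 mol/s; ν_R = −1, so ξ = 72.15/1 = 72.15 mol/s.
Outlet amounts (n = n₀ + ν ξ):
  Q: 889 − 1(72.15) = 816.9
  R: 481 − 1(72.15) = 408.9
  M: 0 + 2(72.15) = 144.3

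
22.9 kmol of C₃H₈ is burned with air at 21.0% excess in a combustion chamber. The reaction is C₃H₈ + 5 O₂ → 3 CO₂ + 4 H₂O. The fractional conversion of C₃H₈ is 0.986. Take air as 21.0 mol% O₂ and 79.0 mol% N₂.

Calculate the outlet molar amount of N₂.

Stoichiometric O₂ = 5 × 22.9 = 114.5 kmol; O₂ fed = 114.5 × 1.210 = 138.5 kmol.
N₂ fed = 138.5 × 79/21 = 521.2 kmol.
Fuel reacted = 0.986 × 22.9 → ξ = 22.58 kmol.
Outlet (n = n₀ + ν ξ):
  C₃H₈: 22.9 − 1(22.58) = 0.3206
  O₂: 138.5 − 5(22.58) = 25.65
  N₂: 521.2 (inert)
  CO₂: 0 + 3(22.58) = 67.74
  H₂O: 0 + 4(22.58) = 90.32

521 kmol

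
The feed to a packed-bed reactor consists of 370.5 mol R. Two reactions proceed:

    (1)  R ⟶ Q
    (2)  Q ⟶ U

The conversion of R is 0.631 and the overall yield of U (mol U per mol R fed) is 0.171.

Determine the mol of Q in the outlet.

Conversion of R: R consumed = 1ξ₁ = 0.631 × 370.5 → ξ₁ = 233.8 mol.
Yield of U: 1ξ₂ / 370.5 = 0.171 → ξ₂ = 63.36 mol.
Outlet amounts (n = n₀ + Σ ν·ξ):
  R: 370.5 − 1(233.8) = 136.7
  Q: 0 + 1(233.8) − 1(63.36) = 170.4
  U: 0 + 1(63.36) = 63.36

170 mol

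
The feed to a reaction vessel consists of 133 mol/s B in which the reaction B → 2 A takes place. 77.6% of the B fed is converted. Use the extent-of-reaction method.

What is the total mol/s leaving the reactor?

236 mol/s

B reacted = 0.776 × 133 = 103.2 mol/s; ν_B = −1, so ξ = 103.2/1 = 103.2 mol/s.
Outlet amounts (n = n₀ + ν ξ):
  B: 133 − 1(103.2) = 29.79
  A: 0 + 2(103.2) = 206.4
Total out = 29.79 + 206.4 = 236.2 mol/s.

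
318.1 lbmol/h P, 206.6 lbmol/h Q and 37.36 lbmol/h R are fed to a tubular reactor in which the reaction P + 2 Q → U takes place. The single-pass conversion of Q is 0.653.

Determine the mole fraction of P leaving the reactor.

0.587

Q reacted = 0.653 × 206.6 = 134.9 lbmol/h; ν_Q = −2, so ξ = 134.9/2 = 67.45 lbmol/h.
Outlet amounts (n = n₀ + ν ξ):
  P: 318.1 − 1(67.45) = 250.6
  Q: 206.6 − 2(67.45) = 71.69
  U: 0 + 1(67.45) = 67.45
  R: 37.36 (inert)
Total out = 427.2 lbmol/h; y_P = 250.6 / 427.2 = 0.5868.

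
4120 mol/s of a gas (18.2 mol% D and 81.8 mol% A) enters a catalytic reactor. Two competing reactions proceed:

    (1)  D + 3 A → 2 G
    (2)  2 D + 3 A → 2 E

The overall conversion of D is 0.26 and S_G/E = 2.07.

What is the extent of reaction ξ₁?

Conversion of D: D consumed = 0.26 × 749.8 = 195 mol/s = 1ξ₁ + 2ξ₂.
Selectivity: 2ξ₁ / (2ξ₂) = 2.07 → ξ₁ = 2.07 ξ₂.
Substitute: (1·2.07 + 2) ξ₂ = 195 → ξ₂ = 47.9 mol/s, ξ₁ = 99.16 mol/s.
Outlet amounts (n = n₀ + Σ ν·ξ):
  D: 749.8 − 1(99.16) − 2(47.9) = 554.9
  A: 3370 − 3(99.16) − 3(47.9) = 2929
  G: 0 + 2(99.16) = 198.3
  E: 0 + 2(47.9) = 95.8

ξ₁ = 99.2 mol/s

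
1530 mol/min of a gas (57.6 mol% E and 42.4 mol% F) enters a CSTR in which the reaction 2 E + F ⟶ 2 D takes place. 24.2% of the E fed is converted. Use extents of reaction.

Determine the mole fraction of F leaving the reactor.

E reacted = 0.242 × 881.3 = 213.3 mol/min; ν_E = −2, so ξ = 213.3/2 = 106.6 mol/min.
Outlet amounts (n = n₀ + ν ξ):
  E: 881.3 − 2(106.6) = 668
  F: 648.7 − 1(106.6) = 542.1
  D: 0 + 2(106.6) = 213.3
Total out = 1423 mol/min; y_F = 542.1 / 1423 = 0.3808.

0.381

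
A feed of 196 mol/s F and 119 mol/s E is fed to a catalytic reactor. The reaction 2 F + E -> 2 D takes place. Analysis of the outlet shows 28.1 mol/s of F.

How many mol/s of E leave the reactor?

For F: n = n₀ − 2ξ → 28.1 = 196 − 2ξ, giving ξ = 83.95 mol/s.
Outlet amounts (n = n₀ + ν ξ):
  F: 196 − 2(83.95) = 28.1
  E: 119 − 1(83.95) = 35.05
  D: 0 + 2(83.95) = 167.9

35 mol/s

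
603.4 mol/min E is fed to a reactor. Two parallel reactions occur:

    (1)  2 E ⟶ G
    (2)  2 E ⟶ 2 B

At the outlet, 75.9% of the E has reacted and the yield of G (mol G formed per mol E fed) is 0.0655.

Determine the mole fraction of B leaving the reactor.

0.672

Yield of G: 1ξ₁ / 603.4 = 0.0655 → ξ₁ = 39.52 mol/min.
Conversion of E: 2ξ₁ + 2ξ₂ = 0.759 × 603.4 = 458 → ξ₂ = 189.5 mol/min.
Outlet amounts (n = n₀ + Σ ν·ξ):
  E: 603.4 − 2(39.52) − 2(189.5) = 145.4
  G: 0 + 1(39.52) = 39.52
  B: 0 + 2(189.5) = 378.9
Total out = 563.9 mol/min; y_B = 378.9 / 563.9 = 0.672.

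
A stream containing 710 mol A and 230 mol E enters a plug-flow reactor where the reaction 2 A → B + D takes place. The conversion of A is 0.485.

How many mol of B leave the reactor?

A reacted = 0.485 × 710 = 344.3 mol; ν_A = −2, so ξ = 344.3/2 = 172.2 mol.
Outlet amounts (n = n₀ + ν ξ):
  A: 710 − 2(172.2) = 365.7
  B: 0 + 1(172.2) = 172.2
  D: 0 + 1(172.2) = 172.2
  E: 230 (inert)

172 mol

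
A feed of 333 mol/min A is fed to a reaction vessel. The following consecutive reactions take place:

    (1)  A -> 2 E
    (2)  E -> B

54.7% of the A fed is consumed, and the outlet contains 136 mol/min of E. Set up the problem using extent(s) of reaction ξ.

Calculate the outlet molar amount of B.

Conversion of A: A consumed = 1ξ₁ = 0.547 × 333 → ξ₁ = 182.2 mol/min.
E balance: n_E = 0 + 2ξ₁ − 1ξ₂ = 136 → ξ₂ = (2·182.2 − 136)/1 = 228.3 mol/min.
Outlet amounts (n = n₀ + Σ ν·ξ):
  A: 333 − 1(182.2) = 150.8
  E: 0 + 2(182.2) − 1(228.3) = 136
  B: 0 + 1(228.3) = 228.3

228 mol/min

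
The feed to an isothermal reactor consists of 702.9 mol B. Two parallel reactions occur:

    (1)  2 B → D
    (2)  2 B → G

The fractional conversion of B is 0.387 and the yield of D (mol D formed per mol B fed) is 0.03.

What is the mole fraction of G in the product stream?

Yield of D: 1ξ₁ / 702.9 = 0.03 → ξ₁ = 21.09 mol.
Conversion of B: 2ξ₁ + 2ξ₂ = 0.387 × 702.9 = 272 → ξ₂ = 114.9 mol.
Outlet amounts (n = n₀ + Σ ν·ξ):
  B: 702.9 − 2(21.09) − 2(114.9) = 430.9
  D: 0 + 1(21.09) = 21.09
  G: 0 + 1(114.9) = 114.9
Total out = 566.9 mol; y_G = 114.9 / 566.9 = 0.2027.

0.203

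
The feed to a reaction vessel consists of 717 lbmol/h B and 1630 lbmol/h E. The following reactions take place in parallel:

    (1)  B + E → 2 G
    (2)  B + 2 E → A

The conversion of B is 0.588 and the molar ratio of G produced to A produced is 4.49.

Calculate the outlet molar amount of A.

130 lbmol/h

Conversion of B: B consumed = 0.588 × 717 = 421.6 lbmol/h = 1ξ₁ + 1ξ₂.
Selectivity: 2ξ₁ / (1ξ₂) = 4.49 → ξ₁ = 2.245 ξ₂.
Substitute: (1·2.245 + 1) ξ₂ = 421.6 → ξ₂ = 129.9 lbmol/h, ξ₁ = 291.7 lbmol/h.
Outlet amounts (n = n₀ + Σ ν·ξ):
  B: 717 − 1(291.7) − 1(129.9) = 295.4
  E: 1630 − 1(291.7) − 2(129.9) = 1078
  G: 0 + 2(291.7) = 583.3
  A: 0 + 1(129.9) = 129.9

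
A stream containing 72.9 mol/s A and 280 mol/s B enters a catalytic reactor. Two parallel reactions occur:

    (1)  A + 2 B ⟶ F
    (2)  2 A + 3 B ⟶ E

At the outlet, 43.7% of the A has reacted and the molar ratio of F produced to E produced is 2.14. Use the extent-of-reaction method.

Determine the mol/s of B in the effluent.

224 mol/s

Conversion of A: A consumed = 0.437 × 72.9 = 31.86 mol/s = 1ξ₁ + 2ξ₂.
Selectivity: 1ξ₁ / (1ξ₂) = 2.14 → ξ₁ = 2.14 ξ₂.
Substitute: (1·2.14 + 2) ξ₂ = 31.86 → ξ₂ = 7.695 mol/s, ξ₁ = 16.47 mol/s.
Outlet amounts (n = n₀ + Σ ν·ξ):
  A: 72.9 − 1(16.47) − 2(7.695) = 41.04
  B: 280 − 2(16.47) − 3(7.695) = 224
  F: 0 + 1(16.47) = 16.47
  E: 0 + 1(7.695) = 7.695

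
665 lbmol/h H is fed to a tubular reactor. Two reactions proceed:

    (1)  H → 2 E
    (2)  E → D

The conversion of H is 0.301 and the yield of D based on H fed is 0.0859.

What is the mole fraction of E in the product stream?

Conversion of H: H consumed = 1ξ₁ = 0.301 × 665 → ξ₁ = 200.2 lbmol/h.
Yield of D: 1ξ₂ / 665 = 0.0859 → ξ₂ = 57.12 lbmol/h.
Outlet amounts (n = n₀ + Σ ν·ξ):
  H: 665 − 1(200.2) = 464.8
  E: 0 + 2(200.2) − 1(57.12) = 343.2
  D: 0 + 1(57.12) = 57.12
Total out = 865.2 lbmol/h; y_E = 343.2 / 865.2 = 0.3967.

0.397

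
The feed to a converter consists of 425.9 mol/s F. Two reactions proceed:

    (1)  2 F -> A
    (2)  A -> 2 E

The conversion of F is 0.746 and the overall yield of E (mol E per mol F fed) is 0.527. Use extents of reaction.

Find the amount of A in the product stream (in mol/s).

46.6 mol/s

Conversion of F: F consumed = 2ξ₁ = 0.746 × 425.9 → ξ₁ = 158.9 mol/s.
Yield of E: 2ξ₂ / 425.9 = 0.527 → ξ₂ = 112.2 mol/s.
Outlet amounts (n = n₀ + Σ ν·ξ):
  F: 425.9 − 2(158.9) = 108.2
  A: 0 + 1(158.9) − 1(112.2) = 46.64
  E: 0 + 2(112.2) = 224.4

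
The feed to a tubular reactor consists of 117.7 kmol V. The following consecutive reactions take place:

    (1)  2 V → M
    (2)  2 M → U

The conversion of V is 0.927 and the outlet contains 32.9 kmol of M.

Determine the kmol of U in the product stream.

10.8 kmol

Conversion of V: V consumed = 2ξ₁ = 0.927 × 117.7 → ξ₁ = 54.55 kmol.
M balance: n_M = 0 + 1ξ₁ − 2ξ₂ = 32.9 → ξ₂ = (1·54.55 − 32.9)/2 = 10.83 kmol.
Outlet amounts (n = n₀ + Σ ν·ξ):
  V: 117.7 − 2(54.55) = 8.592
  M: 0 + 1(54.55) − 2(10.83) = 32.9
  U: 0 + 1(10.83) = 10.83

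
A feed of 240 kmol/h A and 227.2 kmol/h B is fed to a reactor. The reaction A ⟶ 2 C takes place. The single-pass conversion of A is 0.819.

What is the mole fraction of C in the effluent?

A reacted = 0.819 × 240 = 196.6 kmol/h; ν_A = −1, so ξ = 196.6/1 = 196.6 kmol/h.
Outlet amounts (n = n₀ + ν ξ):
  A: 240 − 1(196.6) = 43.44
  C: 0 + 2(196.6) = 393.1
  B: 227.2 (inert)
Total out = 663.8 kmol/h; y_C = 393.1 / 663.8 = 0.5923.

0.592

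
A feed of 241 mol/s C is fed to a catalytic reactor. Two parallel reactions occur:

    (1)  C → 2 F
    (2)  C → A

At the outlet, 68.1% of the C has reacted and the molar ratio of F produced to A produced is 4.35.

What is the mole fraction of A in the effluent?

0.146

Conversion of C: C consumed = 0.681 × 241 = 164.1 mol/s = 1ξ₁ + 1ξ₂.
Selectivity: 2ξ₁ / (1ξ₂) = 4.35 → ξ₁ = 2.175 ξ₂.
Substitute: (1·2.175 + 1) ξ₂ = 164.1 → ξ₂ = 51.69 mol/s, ξ₁ = 112.4 mol/s.
Outlet amounts (n = n₀ + Σ ν·ξ):
  C: 241 − 1(112.4) − 1(51.69) = 76.88
  F: 0 + 2(112.4) = 224.9
  A: 0 + 1(51.69) = 51.69
Total out = 353.4 mol/s; y_A = 51.69 / 353.4 = 0.1463.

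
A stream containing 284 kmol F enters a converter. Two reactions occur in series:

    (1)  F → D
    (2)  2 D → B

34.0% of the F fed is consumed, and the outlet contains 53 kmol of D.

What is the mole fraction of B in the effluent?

Conversion of F: F consumed = 1ξ₁ = 0.34 × 284 → ξ₁ = 96.56 kmol.
D balance: n_D = 0 + 1ξ₁ − 2ξ₂ = 53 → ξ₂ = (1·96.56 − 53)/2 = 21.78 kmol.
Outlet amounts (n = n₀ + Σ ν·ξ):
  F: 284 − 1(96.56) = 187.4
  D: 0 + 1(96.56) − 2(21.78) = 53
  B: 0 + 1(21.78) = 21.78
Total out = 262.2 kmol; y_B = 21.78 / 262.2 = 0.08306.

0.0831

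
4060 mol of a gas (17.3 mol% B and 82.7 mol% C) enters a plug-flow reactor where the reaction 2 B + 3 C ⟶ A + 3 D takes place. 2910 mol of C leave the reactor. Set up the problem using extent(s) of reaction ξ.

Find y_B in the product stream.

0.103

For C: n = n₀ − 3ξ → 2910 = 3358 − 3ξ, giving ξ = 149.2 mol.
Outlet amounts (n = n₀ + ν ξ):
  B: 702.4 − 2(149.2) = 404
  C: 3358 − 3(149.2) = 2910
  A: 0 + 1(149.2) = 149.2
  D: 0 + 3(149.2) = 447.6
Total out = 3911 mol; y_B = 404 / 3911 = 0.1033.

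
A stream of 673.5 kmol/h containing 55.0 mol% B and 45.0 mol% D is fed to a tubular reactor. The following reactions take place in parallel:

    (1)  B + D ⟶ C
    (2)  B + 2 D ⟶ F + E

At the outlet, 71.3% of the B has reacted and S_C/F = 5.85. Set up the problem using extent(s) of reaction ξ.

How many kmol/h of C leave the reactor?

Conversion of B: B consumed = 0.713 × 370.4 = 264.1 kmol/h = 1ξ₁ + 1ξ₂.
Selectivity: 1ξ₁ / (1ξ₂) = 5.85 → ξ₁ = 5.85 ξ₂.
Substitute: (1·5.85 + 1) ξ₂ = 264.1 → ξ₂ = 38.56 kmol/h, ξ₁ = 225.6 kmol/h.
Outlet amounts (n = n₀ + Σ ν·ξ):
  B: 370.4 − 1(225.6) − 1(38.56) = 106.3
  D: 303.1 − 1(225.6) − 2(38.56) = 0.4053
  C: 0 + 1(225.6) = 225.6
  F: 0 + 1(38.56) = 38.56
  E: 0 + 1(38.56) = 38.56

226 kmol/h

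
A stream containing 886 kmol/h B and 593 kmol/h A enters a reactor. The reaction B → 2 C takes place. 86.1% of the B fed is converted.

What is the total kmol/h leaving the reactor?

B reacted = 0.861 × 886 = 762.8 kmol/h; ν_B = −1, so ξ = 762.8/1 = 762.8 kmol/h.
Outlet amounts (n = n₀ + ν ξ):
  B: 886 − 1(762.8) = 123.2
  C: 0 + 2(762.8) = 1526
  A: 593 (inert)
Total out = 123.2 + 1526 + 593 = 2242 kmol/h.

2240 kmol/h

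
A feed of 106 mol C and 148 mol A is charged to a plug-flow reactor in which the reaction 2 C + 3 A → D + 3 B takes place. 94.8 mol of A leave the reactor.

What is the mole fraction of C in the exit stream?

0.299

For A: n = n₀ − 3ξ → 94.8 = 148 − 3ξ, giving ξ = 17.73 mol.
Outlet amounts (n = n₀ + ν ξ):
  C: 106 − 2(17.73) = 70.53
  A: 148 − 3(17.73) = 94.8
  D: 0 + 1(17.73) = 17.73
  B: 0 + 3(17.73) = 53.2
Total out = 236.3 mol; y_C = 70.53 / 236.3 = 0.2985.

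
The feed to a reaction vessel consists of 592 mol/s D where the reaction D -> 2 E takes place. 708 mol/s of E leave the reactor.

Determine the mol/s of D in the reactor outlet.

238 mol/s

For E: n = n₀ + 2ξ → 708 = 0 + 2ξ, giving ξ = 354 mol/s.
Outlet amounts (n = n₀ + ν ξ):
  D: 592 − 1(354) = 238
  E: 0 + 2(354) = 708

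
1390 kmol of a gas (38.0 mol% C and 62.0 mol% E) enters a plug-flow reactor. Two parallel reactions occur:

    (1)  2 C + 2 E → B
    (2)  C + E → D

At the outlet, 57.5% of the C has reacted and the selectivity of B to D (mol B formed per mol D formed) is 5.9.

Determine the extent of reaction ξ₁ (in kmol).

ξ₁ = 140 kmol

Conversion of C: C consumed = 0.575 × 528.2 = 303.7 kmol = 2ξ₁ + 1ξ₂.
Selectivity: 1ξ₁ / (1ξ₂) = 5.9 → ξ₁ = 5.9 ξ₂.
Substitute: (2·5.9 + 1) ξ₂ = 303.7 → ξ₂ = 23.73 kmol, ξ₁ = 140 kmol.
Outlet amounts (n = n₀ + Σ ν·ξ):
  C: 528.2 − 2(140) − 1(23.73) = 224.5
  E: 861.8 − 2(140) − 1(23.73) = 558.1
  B: 0 + 1(140) = 140
  D: 0 + 1(23.73) = 23.73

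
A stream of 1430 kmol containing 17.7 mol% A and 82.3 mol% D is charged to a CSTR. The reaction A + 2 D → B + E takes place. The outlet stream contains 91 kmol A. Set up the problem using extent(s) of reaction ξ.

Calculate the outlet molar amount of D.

853 kmol

For A: n = n₀ − 1ξ → 91 = 253.1 − 1ξ, giving ξ = 162.1 kmol.
Outlet amounts (n = n₀ + ν ξ):
  A: 253.1 − 1(162.1) = 91
  D: 1177 − 2(162.1) = 852.7
  B: 0 + 1(162.1) = 162.1
  E: 0 + 1(162.1) = 162.1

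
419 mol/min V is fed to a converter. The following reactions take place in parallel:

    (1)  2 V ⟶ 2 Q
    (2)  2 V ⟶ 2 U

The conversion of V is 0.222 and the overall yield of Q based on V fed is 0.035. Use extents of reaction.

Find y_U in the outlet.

0.187

Yield of Q: 2ξ₁ / 419 = 0.035 → ξ₁ = 7.333 mol/min.
Conversion of V: 2ξ₁ + 2ξ₂ = 0.222 × 419 = 93.02 → ξ₂ = 39.18 mol/min.
Outlet amounts (n = n₀ + Σ ν·ξ):
  V: 419 − 2(7.333) − 2(39.18) = 326
  Q: 0 + 2(7.333) = 14.67
  U: 0 + 2(39.18) = 78.35
Total out = 419 mol/min; y_U = 78.35 / 419 = 0.187.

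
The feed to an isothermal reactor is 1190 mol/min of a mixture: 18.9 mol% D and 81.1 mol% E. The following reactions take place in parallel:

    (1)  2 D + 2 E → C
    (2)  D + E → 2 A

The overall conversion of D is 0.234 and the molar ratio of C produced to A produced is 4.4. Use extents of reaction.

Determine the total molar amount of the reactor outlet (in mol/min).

1120 mol/min

Conversion of D: D consumed = 0.234 × 224.9 = 52.63 mol/min = 2ξ₁ + 1ξ₂.
Selectivity: 1ξ₁ / (2ξ₂) = 4.4 → ξ₁ = 8.8 ξ₂.
Substitute: (2·8.8 + 1) ξ₂ = 52.63 → ξ₂ = 2.83 mol/min, ξ₁ = 24.9 mol/min.
Outlet amounts (n = n₀ + Σ ν·ξ):
  D: 224.9 − 2(24.9) − 1(2.83) = 172.3
  E: 965.1 − 2(24.9) − 1(2.83) = 912.5
  C: 0 + 1(24.9) = 24.9
  A: 0 + 2(2.83) = 5.659
Total out = 172.3 + 912.5 + 24.9 + 5.659 = 1115 mol/min.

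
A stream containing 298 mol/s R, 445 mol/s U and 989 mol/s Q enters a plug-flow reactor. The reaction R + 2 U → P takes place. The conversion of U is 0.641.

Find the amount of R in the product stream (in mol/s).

155 mol/s

U reacted = 0.641 × 445 = 285.2 mol/s; ν_U = −2, so ξ = 285.2/2 = 142.6 mol/s.
Outlet amounts (n = n₀ + ν ξ):
  R: 298 − 1(142.6) = 155.4
  U: 445 − 2(142.6) = 159.8
  P: 0 + 1(142.6) = 142.6
  Q: 989 (inert)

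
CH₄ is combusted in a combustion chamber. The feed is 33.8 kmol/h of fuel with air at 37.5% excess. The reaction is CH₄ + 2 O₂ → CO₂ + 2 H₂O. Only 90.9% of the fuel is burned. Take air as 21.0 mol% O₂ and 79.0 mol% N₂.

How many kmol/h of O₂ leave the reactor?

Stoichiometric O₂ = 2 × 33.8 = 67.6 kmol/h; O₂ fed = 67.6 × 1.375 = 92.95 kmol/h.
N₂ fed = 92.95 × 79/21 = 349.7 kmol/h.
Fuel reacted = 0.909 × 33.8 → ξ = 30.72 kmol/h.
Outlet (n = n₀ + ν ξ):
  CH₄: 33.8 − 1(30.72) = 3.076
  O₂: 92.95 − 2(30.72) = 31.5
  N₂: 349.7 (inert)
  CO₂: 0 + 1(30.72) = 30.72
  H₂O: 0 + 2(30.72) = 61.45

31.5 kmol/h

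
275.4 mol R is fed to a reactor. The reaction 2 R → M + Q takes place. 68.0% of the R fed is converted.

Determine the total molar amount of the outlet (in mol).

R reacted = 0.68 × 275.4 = 187.3 mol; ν_R = −2, so ξ = 187.3/2 = 93.64 mol.
Outlet amounts (n = n₀ + ν ξ):
  R: 275.4 − 2(93.64) = 88.13
  M: 0 + 1(93.64) = 93.64
  Q: 0 + 1(93.64) = 93.64
Total out = 88.13 + 93.64 + 93.64 = 275.4 mol.

275 mol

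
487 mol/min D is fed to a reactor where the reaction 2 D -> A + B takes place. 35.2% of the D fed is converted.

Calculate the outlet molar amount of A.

85.7 mol/min

D reacted = 0.352 × 487 = 171.4 mol/min; ν_D = −2, so ξ = 171.4/2 = 85.71 mol/min.
Outlet amounts (n = n₀ + ν ξ):
  D: 487 − 2(85.71) = 315.6
  A: 0 + 1(85.71) = 85.71
  B: 0 + 1(85.71) = 85.71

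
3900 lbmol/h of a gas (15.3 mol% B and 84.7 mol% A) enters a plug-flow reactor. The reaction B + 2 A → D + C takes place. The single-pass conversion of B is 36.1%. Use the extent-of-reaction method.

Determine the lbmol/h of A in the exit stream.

B reacted = 0.361 × 596.7 = 215.4 lbmol/h; ν_B = −1, so ξ = 215.4/1 = 215.4 lbmol/h.
Outlet amounts (n = n₀ + ν ξ):
  B: 596.7 − 1(215.4) = 381.3
  A: 3303 − 2(215.4) = 2872
  D: 0 + 1(215.4) = 215.4
  C: 0 + 1(215.4) = 215.4

2870 lbmol/h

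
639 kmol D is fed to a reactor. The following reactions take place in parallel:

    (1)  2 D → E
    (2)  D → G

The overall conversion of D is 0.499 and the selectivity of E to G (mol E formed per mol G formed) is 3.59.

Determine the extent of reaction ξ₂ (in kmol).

ξ₂ = 39 kmol

Conversion of D: D consumed = 0.499 × 639 = 318.9 kmol = 2ξ₁ + 1ξ₂.
Selectivity: 1ξ₁ / (1ξ₂) = 3.59 → ξ₁ = 3.59 ξ₂.
Substitute: (2·3.59 + 1) ξ₂ = 318.9 → ξ₂ = 38.98 kmol, ξ₁ = 139.9 kmol.
Outlet amounts (n = n₀ + Σ ν·ξ):
  D: 639 − 2(139.9) − 1(38.98) = 320.1
  E: 0 + 1(139.9) = 139.9
  G: 0 + 1(38.98) = 38.98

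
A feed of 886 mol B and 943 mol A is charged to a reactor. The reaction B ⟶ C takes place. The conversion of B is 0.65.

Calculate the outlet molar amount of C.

B reacted = 0.65 × 886 = 575.9 mol; ν_B = −1, so ξ = 575.9/1 = 575.9 mol.
Outlet amounts (n = n₀ + ν ξ):
  B: 886 − 1(575.9) = 310.1
  C: 0 + 1(575.9) = 575.9
  A: 943 (inert)

576 mol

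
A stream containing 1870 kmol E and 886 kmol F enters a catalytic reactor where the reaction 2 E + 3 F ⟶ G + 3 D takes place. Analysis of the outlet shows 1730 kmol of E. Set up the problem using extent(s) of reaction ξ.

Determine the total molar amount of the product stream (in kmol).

For E: n = n₀ − 2ξ → 1730 = 1870 − 2ξ, giving ξ = 70 kmol.
Outlet amounts (n = n₀ + ν ξ):
  E: 1870 − 2(70) = 1730
  F: 886 − 3(70) = 676
  G: 0 + 1(70) = 70
  D: 0 + 3(70) = 210
Total out = 1730 + 676 + 70 + 210 = 2686 kmol.

2690 kmol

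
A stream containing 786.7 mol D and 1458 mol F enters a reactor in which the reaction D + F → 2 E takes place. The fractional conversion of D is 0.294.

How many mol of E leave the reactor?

463 mol

D reacted = 0.294 × 786.7 = 231.3 mol; ν_D = −1, so ξ = 231.3/1 = 231.3 mol.
Outlet amounts (n = n₀ + ν ξ):
  D: 786.7 − 1(231.3) = 555.4
  F: 1458 − 1(231.3) = 1227
  E: 0 + 2(231.3) = 462.6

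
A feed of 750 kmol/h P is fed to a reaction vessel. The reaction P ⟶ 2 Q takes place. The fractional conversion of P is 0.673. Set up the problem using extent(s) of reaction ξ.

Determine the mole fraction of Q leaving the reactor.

0.805

P reacted = 0.673 × 750 = 504.8 kmol/h; ν_P = −1, so ξ = 504.8/1 = 504.8 kmol/h.
Outlet amounts (n = n₀ + ν ξ):
  P: 750 − 1(504.8) = 245.2
  Q: 0 + 2(504.8) = 1010
Total out = 1255 kmol/h; y_Q = 1010 / 1255 = 0.8045.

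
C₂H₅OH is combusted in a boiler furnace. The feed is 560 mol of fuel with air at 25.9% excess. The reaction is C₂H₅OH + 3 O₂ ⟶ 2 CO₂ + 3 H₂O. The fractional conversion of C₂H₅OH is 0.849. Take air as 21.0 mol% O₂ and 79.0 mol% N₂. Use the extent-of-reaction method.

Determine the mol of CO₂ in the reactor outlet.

951 mol

Stoichiometric O₂ = 3 × 560 = 1680 mol; O₂ fed = 1680 × 1.259 = 2115 mol.
N₂ fed = 2115 × 79/21 = 7957 mol.
Fuel reacted = 0.849 × 560 → ξ = 475.4 mol.
Outlet (n = n₀ + ν ξ):
  C₂H₅OH: 560 − 1(475.4) = 84.56
  O₂: 2115 − 3(475.4) = 688.8
  N₂: 7957 (inert)
  CO₂: 0 + 2(475.4) = 950.9
  H₂O: 0 + 3(475.4) = 1426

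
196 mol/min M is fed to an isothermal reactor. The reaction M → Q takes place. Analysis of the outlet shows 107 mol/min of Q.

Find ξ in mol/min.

For Q: n = n₀ + 1ξ → 107 = 0 + 1ξ, giving ξ = 107 mol/min.
Outlet amounts (n = n₀ + ν ξ):
  M: 196 − 1(107) = 89
  Q: 0 + 1(107) = 107

ξ = 107 mol/min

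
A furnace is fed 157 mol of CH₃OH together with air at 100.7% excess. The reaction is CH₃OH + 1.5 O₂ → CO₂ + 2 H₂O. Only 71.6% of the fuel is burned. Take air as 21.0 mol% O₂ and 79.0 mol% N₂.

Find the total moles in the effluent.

2460 mol

Stoichiometric O₂ = 1.5 × 157 = 235.5 mol; O₂ fed = 235.5 × 2.007 = 472.6 mol.
N₂ fed = 472.6 × 79/21 = 1778 mol.
Fuel reacted = 0.716 × 157 → ξ = 112.4 mol.
Outlet (n = n₀ + ν ξ):
  CH₃OH: 157 − 1(112.4) = 44.59
  O₂: 472.6 − 1.5(112.4) = 304
  N₂: 1778 (inert)
  CO₂: 0 + 1(112.4) = 112.4
  H₂O: 0 + 2(112.4) = 224.8
Total out = 44.59 + 304 + 1778 + 112.4 + 224.8 = 2464 mol.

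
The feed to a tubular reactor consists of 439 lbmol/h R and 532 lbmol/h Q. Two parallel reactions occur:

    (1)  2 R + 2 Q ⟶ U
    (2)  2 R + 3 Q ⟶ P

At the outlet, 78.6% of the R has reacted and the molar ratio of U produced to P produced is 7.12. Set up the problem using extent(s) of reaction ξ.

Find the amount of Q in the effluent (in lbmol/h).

Conversion of R: R consumed = 0.786 × 439 = 345.1 lbmol/h = 2ξ₁ + 2ξ₂.
Selectivity: 1ξ₁ / (1ξ₂) = 7.12 → ξ₁ = 7.12 ξ₂.
Substitute: (2·7.12 + 2) ξ₂ = 345.1 → ξ₂ = 21.25 lbmol/h, ξ₁ = 151.3 lbmol/h.
Outlet amounts (n = n₀ + Σ ν·ξ):
  R: 439 − 2(151.3) − 2(21.25) = 93.95
  Q: 532 − 2(151.3) − 3(21.25) = 165.7
  U: 0 + 1(151.3) = 151.3
  P: 0 + 1(21.25) = 21.25

166 lbmol/h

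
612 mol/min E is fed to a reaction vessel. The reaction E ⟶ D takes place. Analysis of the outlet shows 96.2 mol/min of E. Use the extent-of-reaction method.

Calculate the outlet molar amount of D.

516 mol/min

For E: n = n₀ − 1ξ → 96.2 = 612 − 1ξ, giving ξ = 515.8 mol/min.
Outlet amounts (n = n₀ + ν ξ):
  E: 612 − 1(515.8) = 96.2
  D: 0 + 1(515.8) = 515.8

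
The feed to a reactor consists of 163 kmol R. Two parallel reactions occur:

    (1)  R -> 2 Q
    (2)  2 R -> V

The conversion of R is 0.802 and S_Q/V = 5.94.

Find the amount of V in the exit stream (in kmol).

26.3 kmol

Conversion of R: R consumed = 0.802 × 163 = 130.7 kmol = 1ξ₁ + 2ξ₂.
Selectivity: 2ξ₁ / (1ξ₂) = 5.94 → ξ₁ = 2.97 ξ₂.
Substitute: (1·2.97 + 2) ξ₂ = 130.7 → ξ₂ = 26.3 kmol, ξ₁ = 78.12 kmol.
Outlet amounts (n = n₀ + Σ ν·ξ):
  R: 163 − 1(78.12) − 2(26.3) = 32.27
  Q: 0 + 2(78.12) = 156.2
  V: 0 + 1(26.3) = 26.3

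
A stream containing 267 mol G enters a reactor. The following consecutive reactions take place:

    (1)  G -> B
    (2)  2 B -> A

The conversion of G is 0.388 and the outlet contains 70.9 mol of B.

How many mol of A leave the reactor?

16.3 mol

Conversion of G: G consumed = 1ξ₁ = 0.388 × 267 → ξ₁ = 103.6 mol.
B balance: n_B = 0 + 1ξ₁ − 2ξ₂ = 70.9 → ξ₂ = (1·103.6 − 70.9)/2 = 16.35 mol.
Outlet amounts (n = n₀ + Σ ν·ξ):
  G: 267 − 1(103.6) = 163.4
  B: 0 + 1(103.6) − 2(16.35) = 70.9
  A: 0 + 1(16.35) = 16.35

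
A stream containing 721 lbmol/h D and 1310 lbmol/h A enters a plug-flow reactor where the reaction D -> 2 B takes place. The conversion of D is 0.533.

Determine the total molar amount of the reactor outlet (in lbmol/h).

D reacted = 0.533 × 721 = 384.3 lbmol/h; ν_D = −1, so ξ = 384.3/1 = 384.3 lbmol/h.
Outlet amounts (n = n₀ + ν ξ):
  D: 721 − 1(384.3) = 336.7
  B: 0 + 2(384.3) = 768.6
  A: 1310 (inert)
Total out = 336.7 + 768.6 + 1310 = 2415 lbmol/h.

2420 lbmol/h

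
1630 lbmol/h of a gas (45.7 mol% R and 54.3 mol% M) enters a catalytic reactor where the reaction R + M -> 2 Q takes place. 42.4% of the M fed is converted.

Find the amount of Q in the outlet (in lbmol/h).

751 lbmol/h

M reacted = 0.424 × 885.1 = 375.3 lbmol/h; ν_M = −1, so ξ = 375.3/1 = 375.3 lbmol/h.
Outlet amounts (n = n₀ + ν ξ):
  R: 744.9 − 1(375.3) = 369.6
  M: 885.1 − 1(375.3) = 509.8
  Q: 0 + 2(375.3) = 750.6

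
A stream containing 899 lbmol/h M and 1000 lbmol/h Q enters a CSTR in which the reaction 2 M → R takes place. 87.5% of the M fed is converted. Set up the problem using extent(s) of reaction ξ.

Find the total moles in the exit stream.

1510 lbmol/h

M reacted = 0.875 × 899 = 786.6 lbmol/h; ν_M = −2, so ξ = 786.6/2 = 393.3 lbmol/h.
Outlet amounts (n = n₀ + ν ξ):
  M: 899 − 2(393.3) = 112.4
  R: 0 + 1(393.3) = 393.3
  Q: 1000 (inert)
Total out = 112.4 + 393.3 + 1000 = 1506 lbmol/h.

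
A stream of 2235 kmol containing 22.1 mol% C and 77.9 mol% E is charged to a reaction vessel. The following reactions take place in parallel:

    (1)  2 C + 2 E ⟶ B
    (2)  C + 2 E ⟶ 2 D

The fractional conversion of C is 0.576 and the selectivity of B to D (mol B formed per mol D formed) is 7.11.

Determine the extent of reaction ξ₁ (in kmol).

ξ₁ = 137 kmol

Conversion of C: C consumed = 0.576 × 493.9 = 284.5 kmol = 2ξ₁ + 1ξ₂.
Selectivity: 1ξ₁ / (2ξ₂) = 7.11 → ξ₁ = 14.22 ξ₂.
Substitute: (2·14.22 + 1) ξ₂ = 284.5 → ξ₂ = 9.664 kmol, ξ₁ = 137.4 kmol.
Outlet amounts (n = n₀ + Σ ν·ξ):
  C: 493.9 − 2(137.4) − 1(9.664) = 209.4
  E: 1741 − 2(137.4) − 2(9.664) = 1447
  B: 0 + 1(137.4) = 137.4
  D: 0 + 2(9.664) = 19.33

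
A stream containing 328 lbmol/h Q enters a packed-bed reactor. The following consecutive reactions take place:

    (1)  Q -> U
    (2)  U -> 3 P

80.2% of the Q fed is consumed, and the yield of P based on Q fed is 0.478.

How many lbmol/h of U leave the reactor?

211 lbmol/h

Conversion of Q: Q consumed = 1ξ₁ = 0.802 × 328 → ξ₁ = 263.1 lbmol/h.
Yield of P: 3ξ₂ / 328 = 0.478 → ξ₂ = 52.26 lbmol/h.
Outlet amounts (n = n₀ + Σ ν·ξ):
  Q: 328 − 1(263.1) = 64.94
  U: 0 + 1(263.1) − 1(52.26) = 210.8
  P: 0 + 3(52.26) = 156.8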